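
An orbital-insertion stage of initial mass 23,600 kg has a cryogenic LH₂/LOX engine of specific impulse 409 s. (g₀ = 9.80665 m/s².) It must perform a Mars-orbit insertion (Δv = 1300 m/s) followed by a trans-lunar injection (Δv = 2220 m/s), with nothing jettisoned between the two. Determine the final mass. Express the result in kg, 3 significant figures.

final mass ≈ 9810 kg

v_e = Isp · g₀ = 409 × 9.80665 = 4010.9 m/s.
After the first burn: m = 23600 × exp(−1300/4010.9) = 23600 × 0.72317 = 17,066.8 kg.
After the second burn: m = 17,066.8 × exp(−2220/4010.9) = 17,066.8 × 0.57494 = 9,812.39 kg.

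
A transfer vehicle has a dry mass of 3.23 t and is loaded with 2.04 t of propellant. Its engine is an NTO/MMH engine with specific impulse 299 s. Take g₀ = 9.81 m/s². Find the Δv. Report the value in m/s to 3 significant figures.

v_e = Isp · g₀ = 299 × 9.81 = 2933.2 m/s.
m₀ = m_dry + m_prop = 3.23 + 2.04 = 5.27 t.
Δv = v_e · ln(m₀/m_f) = 2933.2 × ln(1.632) = 2933.2 × 0.4895 ≈ 1435.9 m/s.

Δv ≈ 1440 m/s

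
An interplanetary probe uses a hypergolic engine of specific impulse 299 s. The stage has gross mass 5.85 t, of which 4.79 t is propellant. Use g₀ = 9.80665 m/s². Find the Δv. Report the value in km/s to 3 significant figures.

Δv ≈ 5.01 km/s

v_e = Isp · g₀ = 299 × 9.80665 = 2932.2 m/s.
m_f = m₀ − m_prop = 5.85 − 4.79 = 1.06 t.
Δv = v_e · ln(m₀/m_f) = 2932.2 × ln(5.519) = 2932.2 × 1.7082 ≈ 5008.7 m/s.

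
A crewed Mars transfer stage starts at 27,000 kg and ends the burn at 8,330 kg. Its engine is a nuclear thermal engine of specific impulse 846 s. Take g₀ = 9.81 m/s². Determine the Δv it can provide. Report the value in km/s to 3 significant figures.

Δv ≈ 9.76 km/s

v_e = Isp · g₀ = 846 × 9.81 = 8299.3 m/s.
From the ideal rocket equation, Δv = v_e · ln(m₀/m_f) = 8299.3 × ln(3.241) = 8299.3 × 1.1760 ≈ 9759.7 m/s.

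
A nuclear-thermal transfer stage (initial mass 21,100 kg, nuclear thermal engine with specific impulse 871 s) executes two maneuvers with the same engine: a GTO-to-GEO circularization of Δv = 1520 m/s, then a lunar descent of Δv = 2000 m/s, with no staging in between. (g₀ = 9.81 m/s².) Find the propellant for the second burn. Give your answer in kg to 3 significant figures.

v_e = Isp · g₀ = 871 × 9.81 = 8544.5 m/s.
After the first burn: m = 21100 × exp(−1520/8544.5) = 21100 × 0.83703 = 17,661.3 kg.
After the second burn: m = 17,661.3 × exp(−2000/8544.5) = 17,661.3 × 0.79131 = 13,975.6 kg.
Second-burn propellant = 17,661.3 − 13,975.6 = 3,685.7 kg.

propellant for the second burn ≈ 3690 kg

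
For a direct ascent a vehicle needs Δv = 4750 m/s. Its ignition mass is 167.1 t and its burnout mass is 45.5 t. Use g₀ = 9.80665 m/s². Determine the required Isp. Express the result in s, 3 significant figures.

ln(m₀/m_f) = ln(167100/45500) = ln(3.673) = 1.3009.
v_e = Δv / ln(m₀/m_f) = 4750 / 1.3009 = 3651.4 m/s.
Isp = v_e / g₀ = 3651.4 / 9.80665 = 372.3 s.

Isp ≈ 372 s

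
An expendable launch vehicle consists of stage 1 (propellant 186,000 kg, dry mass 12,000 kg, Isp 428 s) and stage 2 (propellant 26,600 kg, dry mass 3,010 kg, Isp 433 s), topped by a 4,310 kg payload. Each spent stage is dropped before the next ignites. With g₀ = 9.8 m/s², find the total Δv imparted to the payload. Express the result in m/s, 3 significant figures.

Δv ≈ 13300 m/s

Ignition mass of stage 1 = 186,000+12,000 + 26,600+3,010 + 4,310 = 231,920 kg.
Stage 1: m₀ = 231,920 kg, m_f = 231,920 − 186,000 = 45,920 kg; Δv = 428×9.8×ln(5.051) = 4194.4×1.6195 ≈ 6793 m/s.
Stage 2: m₀ = 33,920 kg, m_f = 33,920 − 26,600 = 7,320 kg; Δv = 433×9.8×ln(4.634) = 4243.4×1.5334 ≈ 6507 m/s.
Total Δv = 6793 + 6507 = 13300 m/s.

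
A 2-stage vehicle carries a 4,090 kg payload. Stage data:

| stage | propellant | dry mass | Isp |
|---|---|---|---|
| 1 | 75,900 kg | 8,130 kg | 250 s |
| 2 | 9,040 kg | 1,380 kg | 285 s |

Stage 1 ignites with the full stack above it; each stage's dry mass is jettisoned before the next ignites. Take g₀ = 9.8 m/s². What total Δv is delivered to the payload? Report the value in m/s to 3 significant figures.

Ignition mass of stage 1 = 75,900+8,130 + 9,040+1,380 + 4,090 = 98,540 kg.
Stage 1: m₀ = 98,540 kg, m_f = 98,540 − 75,900 = 22,640 kg; Δv = 250×9.8×ln(4.352) = 2450.0×1.4707 ≈ 3603 m/s.
Stage 2: m₀ = 14,510 kg, m_f = 14,510 − 9,040 = 5,470 kg; Δv = 285×9.8×ln(2.653) = 2793.0×0.9756 ≈ 2725 m/s.
Total Δv = 3603 + 2725 = 6328 m/s.

Δv ≈ 6330 m/s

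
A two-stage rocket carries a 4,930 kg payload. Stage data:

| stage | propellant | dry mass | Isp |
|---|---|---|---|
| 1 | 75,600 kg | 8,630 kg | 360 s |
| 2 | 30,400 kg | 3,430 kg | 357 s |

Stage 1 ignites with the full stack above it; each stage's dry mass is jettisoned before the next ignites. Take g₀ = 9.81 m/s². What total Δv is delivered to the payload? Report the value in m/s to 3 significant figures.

Δv ≈ 8740 m/s

Ignition mass of stage 1 = 75,600+8,630 + 30,400+3,430 + 4,930 = 122,990 kg.
Stage 1: m₀ = 122,990 kg, m_f = 122,990 − 75,600 = 47,390 kg; Δv = 360×9.81×ln(2.595) = 3531.6×0.9537 ≈ 3368 m/s.
Stage 2: m₀ = 38,760 kg, m_f = 38,760 − 30,400 = 8,360 kg; Δv = 357×9.81×ln(4.636) = 3502.2×1.5339 ≈ 5372 m/s.
Total Δv = 3368 + 5372 = 8740 m/s.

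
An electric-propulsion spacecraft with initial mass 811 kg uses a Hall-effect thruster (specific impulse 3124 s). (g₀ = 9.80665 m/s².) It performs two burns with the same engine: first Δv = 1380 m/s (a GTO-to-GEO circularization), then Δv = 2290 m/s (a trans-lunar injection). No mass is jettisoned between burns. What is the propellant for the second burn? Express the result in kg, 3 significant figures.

v_e = Isp · g₀ = 3124 × 9.80665 = 30636.0 m/s.
After the first burn: m = 811 × exp(−1380/30636.0) = 811 × 0.95595 = 775.275 kg.
After the second burn: m = 775.275 × exp(−2290/30636.0) = 775.275 × 0.92798 = 719.44 kg.
Second-burn propellant = 775.275 − 719.44 = 55.835 kg.

propellant for the second burn ≈ 55.8 kg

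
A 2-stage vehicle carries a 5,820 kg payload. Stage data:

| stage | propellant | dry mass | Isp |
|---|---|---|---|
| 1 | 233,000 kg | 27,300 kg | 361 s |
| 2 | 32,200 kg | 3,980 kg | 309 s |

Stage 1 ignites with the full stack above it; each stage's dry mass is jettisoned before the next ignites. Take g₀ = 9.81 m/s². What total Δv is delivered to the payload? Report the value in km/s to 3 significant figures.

Δv ≈ 9.63 km/s

Ignition mass of stage 1 = 233,000+27,300 + 32,200+3,980 + 5,820 = 302,300 kg.
Stage 1: m₀ = 302,300 kg, m_f = 302,300 − 233,000 = 69,300 kg; Δv = 361×9.81×ln(4.362) = 3541.4×1.4730 ≈ 5216 m/s.
Stage 2: m₀ = 42,000 kg, m_f = 42,000 − 32,200 = 9,800 kg; Δv = 309×9.81×ln(4.286) = 3031.3×1.4553 ≈ 4411 m/s.
Total Δv = 5216 + 4411 = 9627 m/s.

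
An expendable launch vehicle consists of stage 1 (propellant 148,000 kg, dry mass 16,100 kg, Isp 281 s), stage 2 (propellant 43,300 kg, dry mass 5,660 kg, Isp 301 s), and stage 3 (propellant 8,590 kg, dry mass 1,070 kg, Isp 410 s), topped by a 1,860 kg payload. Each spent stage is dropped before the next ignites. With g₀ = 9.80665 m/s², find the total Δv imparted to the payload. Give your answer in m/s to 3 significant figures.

Δv ≈ 12200 m/s

Ignition mass of stage 1 = 148,000+16,100 + 43,300+5,660 + 8,590+1,070 + 1,860 = 224,580 kg.
Stage 1: m₀ = 224,580 kg, m_f = 224,580 − 148,000 = 76,580 kg; Δv = 281×9.80665×ln(2.933) = 2755.7×1.0759 ≈ 2965 m/s.
Stage 2: m₀ = 60,480 kg, m_f = 60,480 − 43,300 = 17,180 kg; Δv = 301×9.80665×ln(3.52) = 2951.8×1.2586 ≈ 3715 m/s.
Stage 3: m₀ = 11,520 kg, m_f = 11,520 − 8,590 = 2,930 kg; Δv = 410×9.80665×ln(3.932) = 4020.7×1.3691 ≈ 5505 m/s.
Total Δv = 2965 + 3715 + 5505 = 12185 m/s.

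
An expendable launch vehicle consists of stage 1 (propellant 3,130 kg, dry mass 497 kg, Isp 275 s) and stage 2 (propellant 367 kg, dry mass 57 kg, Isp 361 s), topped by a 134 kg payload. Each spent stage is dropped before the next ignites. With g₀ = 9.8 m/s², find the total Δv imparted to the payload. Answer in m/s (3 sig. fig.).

Δv ≈ 7510 m/s

Ignition mass of stage 1 = 3,130+497 + 367+57 + 134 = 4,185 kg.
Stage 1: m₀ = 4,185 kg, m_f = 4,185 − 3,130 = 1,055 kg; Δv = 275×9.8×ln(3.967) = 2695.0×1.3780 ≈ 3714 m/s.
Stage 2: m₀ = 558 kg, m_f = 558 − 367 = 191 kg; Δv = 361×9.8×ln(2.921) = 3537.8×1.0721 ≈ 3793 m/s.
Total Δv = 3714 + 3793 = 7507 m/s.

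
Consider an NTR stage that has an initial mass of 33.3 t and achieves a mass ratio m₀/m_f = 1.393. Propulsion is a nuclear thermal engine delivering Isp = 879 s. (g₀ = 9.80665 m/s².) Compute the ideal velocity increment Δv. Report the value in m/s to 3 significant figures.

v_e = Isp · g₀ = 879 × 9.80665 = 8620.0 m/s.
Δv = v_e · ln(1.393) = 8620.0 × 0.3315 ≈ 2857.2 m/s.

Δv ≈ 2860 m/s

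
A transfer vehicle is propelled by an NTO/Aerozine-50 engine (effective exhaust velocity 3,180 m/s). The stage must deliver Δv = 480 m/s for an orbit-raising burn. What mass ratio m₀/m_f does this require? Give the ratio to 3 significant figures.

mass ratio ≈ 1.16

m₀/m_f = exp(Δv / v_e) = exp(480 / 3180.0) = exp(0.1509) = 1.1629.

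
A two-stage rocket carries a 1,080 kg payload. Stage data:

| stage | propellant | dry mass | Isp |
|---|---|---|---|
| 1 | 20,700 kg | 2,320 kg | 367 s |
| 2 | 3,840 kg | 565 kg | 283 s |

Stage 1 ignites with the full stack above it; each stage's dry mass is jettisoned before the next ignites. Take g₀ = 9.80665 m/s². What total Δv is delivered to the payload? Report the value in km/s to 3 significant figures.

Ignition mass of stage 1 = 20,700+2,320 + 3,840+565 + 1,080 = 28,505 kg.
Stage 1: m₀ = 28,505 kg, m_f = 28,505 − 20,700 = 7,805 kg; Δv = 367×9.80665×ln(3.652) = 3599.0×1.2953 ≈ 4662 m/s.
Stage 2: m₀ = 5,485 kg, m_f = 5,485 − 3,840 = 1,645 kg; Δv = 283×9.80665×ln(3.334) = 2775.3×1.2043 ≈ 3342 m/s.
Total Δv = 4662 + 3342 = 8004 m/s.

Δv ≈ 8.00 km/s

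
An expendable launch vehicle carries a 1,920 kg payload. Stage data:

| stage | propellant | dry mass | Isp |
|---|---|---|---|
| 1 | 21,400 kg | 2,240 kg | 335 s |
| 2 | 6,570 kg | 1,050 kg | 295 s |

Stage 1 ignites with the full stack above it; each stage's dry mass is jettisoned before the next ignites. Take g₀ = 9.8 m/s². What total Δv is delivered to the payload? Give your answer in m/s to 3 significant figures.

Δv ≈ 6770 m/s

Ignition mass of stage 1 = 21,400+2,240 + 6,570+1,050 + 1,920 = 33,180 kg.
Stage 1: m₀ = 33,180 kg, m_f = 33,180 − 21,400 = 11,780 kg; Δv = 335×9.8×ln(2.817) = 3283.0×1.0355 ≈ 3400 m/s.
Stage 2: m₀ = 9,540 kg, m_f = 9,540 − 6,570 = 2,970 kg; Δv = 295×9.8×ln(3.212) = 2891.0×1.1669 ≈ 3374 m/s.
Total Δv = 3400 + 3374 = 6774 m/s.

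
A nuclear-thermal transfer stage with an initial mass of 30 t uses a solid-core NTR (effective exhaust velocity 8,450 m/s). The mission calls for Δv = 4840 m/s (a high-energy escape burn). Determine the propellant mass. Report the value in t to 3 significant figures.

m₀/m_f = exp(Δv / v_e) = exp(4840 / 8450.0) = exp(0.5728) = 1.7732.
m_f = 30 / 1.7732 = 16.9186 t, so propellant = m₀ − m_f = 30 − 16.9186 = 13.0814 t.

propellant mass ≈ 13.1 t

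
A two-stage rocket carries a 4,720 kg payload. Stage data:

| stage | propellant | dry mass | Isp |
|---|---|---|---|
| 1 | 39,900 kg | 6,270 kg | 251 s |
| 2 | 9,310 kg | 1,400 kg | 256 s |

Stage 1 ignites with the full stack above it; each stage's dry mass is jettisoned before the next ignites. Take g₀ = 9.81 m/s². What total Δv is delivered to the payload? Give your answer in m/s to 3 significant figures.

Δv ≈ 4890 m/s

Ignition mass of stage 1 = 39,900+6,270 + 9,310+1,400 + 4,720 = 61,600 kg.
Stage 1: m₀ = 61,600 kg, m_f = 61,600 − 39,900 = 21,700 kg; Δv = 251×9.81×ln(2.839) = 2462.3×1.0433 ≈ 2569 m/s.
Stage 2: m₀ = 15,430 kg, m_f = 15,430 − 9,310 = 6,120 kg; Δv = 256×9.81×ln(2.521) = 2511.4×0.9248 ≈ 2322 m/s.
Total Δv = 2569 + 2322 = 4891 m/s.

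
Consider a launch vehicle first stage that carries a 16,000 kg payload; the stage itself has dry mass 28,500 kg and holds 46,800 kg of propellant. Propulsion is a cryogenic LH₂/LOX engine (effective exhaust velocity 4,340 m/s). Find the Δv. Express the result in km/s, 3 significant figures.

Δv ≈ 3.12 km/s

m₀ = payload + dry + propellant = 16,000 + 28,500 + 46,800 = 91,300 kg.
m_f = payload + dry = 16,000 + 28,500 = 44,500 kg.
From the ideal rocket equation, Δv = v_e · ln(m₀/m_f) = 4340.0 × ln(2.052) = 4340.0 × 0.7187 ≈ 3119.0 m/s.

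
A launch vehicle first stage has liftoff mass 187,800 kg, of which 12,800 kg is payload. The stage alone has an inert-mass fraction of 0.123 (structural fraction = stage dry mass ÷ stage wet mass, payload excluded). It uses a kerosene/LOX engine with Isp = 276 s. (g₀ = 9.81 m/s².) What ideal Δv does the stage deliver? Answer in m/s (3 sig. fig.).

Stage wet mass = m₀ − payload = 187,800 − 12,800 = 175,000 kg.
Stage dry mass = ε × stage wet mass = 0.123 × 175,000 = 21,525 kg.
Burnout mass m_f = stage dry + payload = 21,525 + 12,800 = 34,325 kg.
v_e = Isp · g₀ = 276 × 9.81 = 2707.6 m/s.
From the ideal rocket equation, Δv = v_e · ln(187,800/34,325) = 2707.6 × ln(5.471) = 2707.6 × 1.6995 ≈ 4602 m/s.

Δv ≈ 4600 m/s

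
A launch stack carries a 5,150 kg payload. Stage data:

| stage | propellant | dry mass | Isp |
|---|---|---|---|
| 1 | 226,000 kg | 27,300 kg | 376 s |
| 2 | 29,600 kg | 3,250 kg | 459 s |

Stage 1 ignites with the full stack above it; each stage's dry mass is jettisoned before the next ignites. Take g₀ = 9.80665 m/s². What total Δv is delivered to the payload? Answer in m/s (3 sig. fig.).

Ignition mass of stage 1 = 226,000+27,300 + 29,600+3,250 + 5,150 = 291,300 kg.
Stage 1: m₀ = 291,300 kg, m_f = 291,300 − 226,000 = 65,300 kg; Δv = 376×9.80665×ln(4.461) = 3687.3×1.4954 ≈ 5514 m/s.
Stage 2: m₀ = 38,000 kg, m_f = 38,000 − 29,600 = 8,400 kg; Δv = 459×9.80665×ln(4.524) = 4501.3×1.5094 ≈ 6794 m/s.
Total Δv = 5514 + 6794 = 12308 m/s.

Δv ≈ 12300 m/s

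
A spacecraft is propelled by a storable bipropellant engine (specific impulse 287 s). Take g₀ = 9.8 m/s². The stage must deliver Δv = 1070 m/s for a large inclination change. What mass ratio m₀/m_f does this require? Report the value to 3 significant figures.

v_e = Isp · g₀ = 287 × 9.8 = 2812.6 m/s.
m₀/m_f = exp(Δv / v_e) = exp(1070 / 2812.6) = exp(0.3804) = 1.4629.

mass ratio ≈ 1.46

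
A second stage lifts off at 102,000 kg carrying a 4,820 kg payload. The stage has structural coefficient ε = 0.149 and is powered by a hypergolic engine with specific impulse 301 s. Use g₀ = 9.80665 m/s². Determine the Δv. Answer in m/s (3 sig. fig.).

Stage wet mass = m₀ − payload = 102,000 − 4,820 = 97,180 kg.
Stage dry mass = ε × stage wet mass = 0.149 × 97,180 = 14,479.8 kg.
Burnout mass m_f = stage dry + payload = 14,479.8 + 4,820 = 19,299.8 kg.
v_e = Isp · g₀ = 301 × 9.80665 = 2951.8 m/s.
Δv = v_e · ln(102,000/19,299.8) = 2951.8 × ln(5.285) = 2951.8 × 1.6649 ≈ 4914 m/s.

Δv ≈ 4910 m/s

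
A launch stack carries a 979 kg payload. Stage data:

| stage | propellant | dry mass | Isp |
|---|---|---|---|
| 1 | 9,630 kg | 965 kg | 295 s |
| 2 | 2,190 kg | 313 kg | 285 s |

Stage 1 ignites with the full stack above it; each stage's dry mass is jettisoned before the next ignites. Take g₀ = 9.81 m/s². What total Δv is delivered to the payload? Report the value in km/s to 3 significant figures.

Ignition mass of stage 1 = 9,630+965 + 2,190+313 + 979 = 14,077 kg.
Stage 1: m₀ = 14,077 kg, m_f = 14,077 − 9,630 = 4,447 kg; Δv = 295×9.81×ln(3.166) = 2894.0×1.1523 ≈ 3335 m/s.
Stage 2: m₀ = 3,482 kg, m_f = 3,482 − 2,190 = 1,292 kg; Δv = 285×9.81×ln(2.695) = 2795.9×0.9914 ≈ 2772 m/s.
Total Δv = 3335 + 2772 = 6107 m/s.

Δv ≈ 6.11 km/s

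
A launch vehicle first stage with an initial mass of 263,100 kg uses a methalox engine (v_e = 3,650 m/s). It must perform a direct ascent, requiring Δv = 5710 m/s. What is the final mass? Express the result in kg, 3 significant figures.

Using Δv = v_e ln(m₀/m_f): m₀/m_f = exp(Δv / v_e) = exp(5710 / 3650.0) = exp(1.5644) = 4.7797.
m_f = m₀ / 4.7797 = 263,100 / 4.7797 = 55,045.3 kg.

final mass ≈ 55000 kg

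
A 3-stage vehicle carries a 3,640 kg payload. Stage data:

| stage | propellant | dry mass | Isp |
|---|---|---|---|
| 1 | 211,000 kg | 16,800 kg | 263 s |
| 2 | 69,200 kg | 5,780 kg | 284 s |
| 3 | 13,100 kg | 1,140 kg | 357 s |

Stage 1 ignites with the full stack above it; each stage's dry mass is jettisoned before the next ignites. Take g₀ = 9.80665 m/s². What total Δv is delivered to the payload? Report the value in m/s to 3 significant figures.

Ignition mass of stage 1 = 211,000+16,800 + 69,200+5,780 + 13,100+1,140 + 3,640 = 320,660 kg.
Stage 1: m₀ = 320,660 kg, m_f = 320,660 − 211,000 = 109,660 kg; Δv = 263×9.80665×ln(2.924) = 2579.1×1.0730 ≈ 2767 m/s.
Stage 2: m₀ = 92,860 kg, m_f = 92,860 − 69,200 = 23,660 kg; Δv = 284×9.80665×ln(3.925) = 2785.1×1.3673 ≈ 3808 m/s.
Stage 3: m₀ = 17,880 kg, m_f = 17,880 − 13,100 = 4,780 kg; Δv = 357×9.80665×ln(3.741) = 3501.0×1.3192 ≈ 4619 m/s.
Total Δv = 2767 + 3808 + 4619 = 11194 m/s.

Δv ≈ 11200 m/s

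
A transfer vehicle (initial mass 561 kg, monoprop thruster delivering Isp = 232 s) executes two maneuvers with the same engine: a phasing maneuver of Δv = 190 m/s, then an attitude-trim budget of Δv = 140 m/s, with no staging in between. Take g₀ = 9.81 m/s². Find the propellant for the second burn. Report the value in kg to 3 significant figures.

propellant for the second burn ≈ 30.8 kg

v_e = Isp · g₀ = 232 × 9.81 = 2275.9 m/s.
After the first burn: m = 561 × exp(−190/2275.9) = 561 × 0.91991 = 516.07 kg.
After the second burn: m = 516.07 × exp(−140/2275.9) = 516.07 × 0.94034 = 485.281 kg.
Second-burn propellant = 516.07 − 485.281 = 30.789 kg.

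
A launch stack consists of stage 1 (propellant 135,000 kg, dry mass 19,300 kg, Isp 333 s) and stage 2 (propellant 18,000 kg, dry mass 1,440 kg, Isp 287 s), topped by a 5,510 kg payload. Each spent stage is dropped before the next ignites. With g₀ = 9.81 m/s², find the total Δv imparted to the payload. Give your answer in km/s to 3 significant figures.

Ignition mass of stage 1 = 135,000+19,300 + 18,000+1,440 + 5,510 = 179,250 kg.
Stage 1: m₀ = 179,250 kg, m_f = 179,250 − 135,000 = 44,250 kg; Δv = 333×9.81×ln(4.051) = 3266.7×1.3989 ≈ 4570 m/s.
Stage 2: m₀ = 24,950 kg, m_f = 24,950 − 18,000 = 6,950 kg; Δv = 287×9.81×ln(3.59) = 2815.5×1.2781 ≈ 3599 m/s.
Total Δv = 4570 + 3599 = 8169 m/s.

Δv ≈ 8.17 km/s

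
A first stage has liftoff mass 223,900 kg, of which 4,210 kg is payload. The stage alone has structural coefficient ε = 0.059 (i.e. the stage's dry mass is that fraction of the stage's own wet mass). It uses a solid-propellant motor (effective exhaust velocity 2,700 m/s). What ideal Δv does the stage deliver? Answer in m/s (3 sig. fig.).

Stage wet mass = m₀ − payload = 223,900 − 4,210 = 219,690 kg.
Stage dry mass = ε × stage wet mass = 0.059 × 219,690 = 12,961.7 kg.
Burnout mass m_f = stage dry + payload = 12,961.7 + 4,210 = 17,171.7 kg.
Rocket equation: Δv = v_e · ln(223,900/17,171.7) = 2700.0 × ln(13.04) = 2700.0 × 2.5679 ≈ 6933 m/s.

Δv ≈ 6930 m/s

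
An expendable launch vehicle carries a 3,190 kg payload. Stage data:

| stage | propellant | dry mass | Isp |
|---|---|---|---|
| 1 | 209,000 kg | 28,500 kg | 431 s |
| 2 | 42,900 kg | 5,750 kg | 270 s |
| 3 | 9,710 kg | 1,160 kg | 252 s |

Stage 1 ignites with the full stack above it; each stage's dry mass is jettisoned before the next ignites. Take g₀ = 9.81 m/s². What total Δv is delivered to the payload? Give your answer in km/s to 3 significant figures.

Δv ≈ 11.0 km/s

Ignition mass of stage 1 = 209,000+28,500 + 42,900+5,750 + 9,710+1,160 + 3,190 = 300,210 kg.
Stage 1: m₀ = 300,210 kg, m_f = 300,210 − 209,000 = 91,210 kg; Δv = 431×9.81×ln(3.291) = 4228.1×1.1913 ≈ 5037 m/s.
Stage 2: m₀ = 62,710 kg, m_f = 62,710 − 42,900 = 19,810 kg; Δv = 270×9.81×ln(3.166) = 2648.7×1.1523 ≈ 3052 m/s.
Stage 3: m₀ = 14,060 kg, m_f = 14,060 − 9,710 = 4,350 kg; Δv = 252×9.81×ln(3.232) = 2472.1×1.1732 ≈ 2900 m/s.
Total Δv = 5037 + 3052 + 2900 = 10989 m/s.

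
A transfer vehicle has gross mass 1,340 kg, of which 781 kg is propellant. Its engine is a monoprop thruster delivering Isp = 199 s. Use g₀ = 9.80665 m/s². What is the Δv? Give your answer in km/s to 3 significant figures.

v_e = Isp · g₀ = 199 × 9.80665 = 1951.5 m/s.
m_f = m₀ − m_prop = 1,340 − 781 = 559 kg.
Using Δv = v_e ln(m₀/m_f): Δv = v_e · ln(m₀/m_f) = 1951.5 × ln(2.397) = 1951.5 × 0.8743 ≈ 1706.2 m/s.

Δv ≈ 1.71 km/s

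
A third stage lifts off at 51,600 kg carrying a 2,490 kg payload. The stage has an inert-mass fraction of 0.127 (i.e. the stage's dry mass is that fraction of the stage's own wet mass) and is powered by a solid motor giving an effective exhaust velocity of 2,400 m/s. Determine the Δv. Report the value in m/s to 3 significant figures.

Δv ≈ 4270 m/s

Stage wet mass = m₀ − payload = 51,600 − 2,490 = 49,110 kg.
Stage dry mass = ε × stage wet mass = 0.127 × 49,110 = 6,236.97 kg.
Burnout mass m_f = stage dry + payload = 6,236.97 + 2,490 = 8,726.97 kg.
From the ideal rocket equation, Δv = v_e · ln(51,600/8,726.97) = 2400.0 × ln(5.913) = 2400.0 × 1.7771 ≈ 4265 m/s.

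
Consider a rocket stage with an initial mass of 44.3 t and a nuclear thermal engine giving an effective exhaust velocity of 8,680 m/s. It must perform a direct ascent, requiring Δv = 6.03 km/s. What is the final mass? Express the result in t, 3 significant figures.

Using Δv = v_e ln(m₀/m_f): m₀/m_f = exp(Δv / v_e) = exp(6030 / 8680.0) = exp(0.6947) = 2.0031.
m_f = m₀ / 2.0031 = 44.3 / 2.0031 = 22.1157 t.

final mass ≈ 22.1 t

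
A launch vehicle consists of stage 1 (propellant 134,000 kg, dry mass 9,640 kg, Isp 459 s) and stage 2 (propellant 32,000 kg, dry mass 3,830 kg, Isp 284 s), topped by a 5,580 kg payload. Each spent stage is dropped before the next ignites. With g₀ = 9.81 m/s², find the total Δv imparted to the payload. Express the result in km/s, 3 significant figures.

Δv ≈ 9.93 km/s

Ignition mass of stage 1 = 134,000+9,640 + 32,000+3,830 + 5,580 = 185,050 kg.
Stage 1: m₀ = 185,050 kg, m_f = 185,050 − 134,000 = 51,050 kg; Δv = 459×9.81×ln(3.625) = 4502.8×1.2878 ≈ 5799 m/s.
Stage 2: m₀ = 41,410 kg, m_f = 41,410 − 32,000 = 9,410 kg; Δv = 284×9.81×ln(4.401) = 2786.0×1.4817 ≈ 4128 m/s.
Total Δv = 5799 + 4128 = 9927 m/s.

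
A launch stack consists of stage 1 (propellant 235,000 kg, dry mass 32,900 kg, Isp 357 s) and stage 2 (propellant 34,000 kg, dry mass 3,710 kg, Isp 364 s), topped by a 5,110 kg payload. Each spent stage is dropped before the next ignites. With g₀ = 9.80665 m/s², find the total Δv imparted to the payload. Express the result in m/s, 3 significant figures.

Δv ≈ 10600 m/s

Ignition mass of stage 1 = 235,000+32,900 + 34,000+3,710 + 5,110 = 310,720 kg.
Stage 1: m₀ = 310,720 kg, m_f = 310,720 − 235,000 = 75,720 kg; Δv = 357×9.80665×ln(4.104) = 3501.0×1.4118 ≈ 4943 m/s.
Stage 2: m₀ = 42,820 kg, m_f = 42,820 − 34,000 = 8,820 kg; Δv = 364×9.80665×ln(4.855) = 3569.6×1.5800 ≈ 5640 m/s.
Total Δv = 4943 + 5640 = 10583 m/s.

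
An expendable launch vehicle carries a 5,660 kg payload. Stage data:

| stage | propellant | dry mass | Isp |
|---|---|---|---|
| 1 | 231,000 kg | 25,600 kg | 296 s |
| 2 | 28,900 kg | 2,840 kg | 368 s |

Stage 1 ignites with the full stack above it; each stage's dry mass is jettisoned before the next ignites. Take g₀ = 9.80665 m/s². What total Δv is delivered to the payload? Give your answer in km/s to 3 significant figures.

Δv ≈ 9.82 km/s

Ignition mass of stage 1 = 231,000+25,600 + 28,900+2,840 + 5,660 = 294,000 kg.
Stage 1: m₀ = 294,000 kg, m_f = 294,000 − 231,000 = 63,000 kg; Δv = 296×9.80665×ln(4.667) = 2902.8×1.5404 ≈ 4472 m/s.
Stage 2: m₀ = 37,400 kg, m_f = 37,400 − 28,900 = 8,500 kg; Δv = 368×9.80665×ln(4.4) = 3608.8×1.4816 ≈ 5347 m/s.
Total Δv = 4472 + 5347 = 9819 m/s.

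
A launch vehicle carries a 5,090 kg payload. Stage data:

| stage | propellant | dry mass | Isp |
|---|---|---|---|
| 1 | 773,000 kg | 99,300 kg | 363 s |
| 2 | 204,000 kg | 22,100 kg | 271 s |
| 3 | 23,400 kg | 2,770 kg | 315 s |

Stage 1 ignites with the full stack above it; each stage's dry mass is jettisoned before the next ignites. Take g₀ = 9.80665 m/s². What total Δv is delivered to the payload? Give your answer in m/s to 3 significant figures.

Ignition mass of stage 1 = 773,000+99,300 + 204,000+22,100 + 23,400+2,770 + 5,090 = 1,129,660 kg.
Stage 1: m₀ = 1,129,660 kg, m_f = 1,129,660 − 773,000 = 356,660 kg; Δv = 363×9.80665×ln(3.167) = 3559.8×1.1529 ≈ 4104 m/s.
Stage 2: m₀ = 257,360 kg, m_f = 257,360 − 204,000 = 53,360 kg; Δv = 271×9.80665×ln(4.823) = 2657.6×1.5734 ≈ 4182 m/s.
Stage 3: m₀ = 31,260 kg, m_f = 31,260 − 23,400 = 7,860 kg; Δv = 315×9.80665×ln(3.977) = 3089.1×1.3806 ≈ 4265 m/s.
Total Δv = 4104 + 4182 + 4265 = 12551 m/s.

Δv ≈ 12600 m/s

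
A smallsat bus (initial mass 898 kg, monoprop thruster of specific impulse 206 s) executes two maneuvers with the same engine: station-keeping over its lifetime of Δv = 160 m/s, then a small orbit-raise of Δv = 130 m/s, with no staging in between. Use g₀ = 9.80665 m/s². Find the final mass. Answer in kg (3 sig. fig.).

final mass ≈ 778 kg

v_e = Isp · g₀ = 206 × 9.80665 = 2020.2 m/s.
After the first burn: m = 898 × exp(−160/2020.2) = 898 × 0.92385 = 829.617 kg.
After the second burn: m = 829.617 × exp(−130/2020.2) = 829.617 × 0.93768 = 777.915 kg.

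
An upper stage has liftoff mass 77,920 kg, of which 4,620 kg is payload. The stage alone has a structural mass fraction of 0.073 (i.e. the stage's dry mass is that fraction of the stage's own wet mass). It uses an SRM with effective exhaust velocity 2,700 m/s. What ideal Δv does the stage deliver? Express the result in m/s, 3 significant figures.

Stage wet mass = m₀ − payload = 77,920 − 4,620 = 73,300 kg.
Stage dry mass = ε × stage wet mass = 0.073 × 73,300 = 5,350.9 kg.
Burnout mass m_f = stage dry + payload = 5,350.9 + 4,620 = 9,970.9 kg.
Δv = v_e · ln(77,920/9,970.9) = 2700.0 × ln(7.815) = 2700.0 × 2.0560 ≈ 5551 m/s.

Δv ≈ 5550 m/s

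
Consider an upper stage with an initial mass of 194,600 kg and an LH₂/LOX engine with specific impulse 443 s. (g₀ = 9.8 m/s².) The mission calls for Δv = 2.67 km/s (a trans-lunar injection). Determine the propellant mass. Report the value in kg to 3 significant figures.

propellant mass ≈ 89400 kg

v_e = Isp · g₀ = 443 × 9.8 = 4341.4 m/s.
From the ideal rocket equation, m₀/m_f = exp(Δv / v_e) = exp(2670 / 4341.4) = exp(0.6150) = 1.8497.
m_f = 194,600 / 1.8497 = 105,206 kg, so propellant = m₀ − m_f = 194,600 − 105,206 = 89,394 kg.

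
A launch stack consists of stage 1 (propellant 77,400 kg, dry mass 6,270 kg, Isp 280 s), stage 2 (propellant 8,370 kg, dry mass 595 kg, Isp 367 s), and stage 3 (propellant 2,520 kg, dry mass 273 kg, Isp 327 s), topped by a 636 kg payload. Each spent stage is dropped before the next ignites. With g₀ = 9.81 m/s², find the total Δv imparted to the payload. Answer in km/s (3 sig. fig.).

Δv ≈ 12.8 km/s

Ignition mass of stage 1 = 77,400+6,270 + 8,370+595 + 2,520+273 + 636 = 96,064 kg.
Stage 1: m₀ = 96,064 kg, m_f = 96,064 − 77,400 = 18,664 kg; Δv = 280×9.81×ln(5.147) = 2746.8×1.6384 ≈ 4500 m/s.
Stage 2: m₀ = 12,394 kg, m_f = 12,394 − 8,370 = 4,024 kg; Δv = 367×9.81×ln(3.08) = 3600.3×1.1249 ≈ 4050 m/s.
Stage 3: m₀ = 3,429 kg, m_f = 3,429 − 2,520 = 909 kg; Δv = 327×9.81×ln(3.772) = 3207.9×1.3277 ≈ 4259 m/s.
Total Δv = 4500 + 4050 + 4259 = 12809 m/s.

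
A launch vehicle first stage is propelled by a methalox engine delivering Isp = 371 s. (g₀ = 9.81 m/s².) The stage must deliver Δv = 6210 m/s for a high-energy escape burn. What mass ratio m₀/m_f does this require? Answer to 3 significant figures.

mass ratio ≈ 5.51

v_e = Isp · g₀ = 371 × 9.81 = 3639.5 m/s.
By the Tsiolkovsky rocket equation, m₀/m_f = exp(Δv / v_e) = exp(6210 / 3639.5) = exp(1.7063) = 5.5084.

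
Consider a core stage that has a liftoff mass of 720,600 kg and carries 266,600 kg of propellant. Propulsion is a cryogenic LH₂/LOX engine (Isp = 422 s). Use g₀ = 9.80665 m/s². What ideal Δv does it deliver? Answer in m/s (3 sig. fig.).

Δv ≈ 1910 m/s

v_e = Isp · g₀ = 422 × 9.80665 = 4138.4 m/s.
m_f = m₀ − m_prop = 720,600 − 266,600 = 454,000 kg.
From the ideal rocket equation, Δv = v_e · ln(m₀/m_f) = 4138.4 × ln(1.587) = 4138.4 × 0.4620 ≈ 1911.9 m/s.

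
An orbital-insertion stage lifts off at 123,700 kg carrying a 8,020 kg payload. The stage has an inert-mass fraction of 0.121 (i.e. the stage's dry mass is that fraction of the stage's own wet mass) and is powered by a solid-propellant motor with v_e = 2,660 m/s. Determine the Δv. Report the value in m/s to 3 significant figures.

Δv ≈ 4590 m/s

Stage wet mass = m₀ − payload = 123,700 − 8,020 = 115,680 kg.
Stage dry mass = ε × stage wet mass = 0.121 × 115,680 = 13,997.3 kg.
Burnout mass m_f = stage dry + payload = 13,997.3 + 8,020 = 22,017.3 kg.
Δv = v_e · ln(123,700/22,017.3) = 2660.0 × ln(5.618) = 2660.0 × 1.7260 ≈ 4591 m/s.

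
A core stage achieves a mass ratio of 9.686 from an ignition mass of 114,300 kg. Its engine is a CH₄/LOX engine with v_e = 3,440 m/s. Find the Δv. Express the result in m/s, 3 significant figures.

From the ideal rocket equation, Δv = v_e · ln(9.686) = 3440.0 × 2.2707 ≈ 7811.1 m/s.

Δv ≈ 7810 m/s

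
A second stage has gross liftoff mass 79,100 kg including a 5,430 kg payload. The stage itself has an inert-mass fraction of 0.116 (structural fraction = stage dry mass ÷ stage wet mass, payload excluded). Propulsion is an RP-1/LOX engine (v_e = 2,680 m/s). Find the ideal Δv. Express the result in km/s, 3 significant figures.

Δv ≈ 4.65 km/s

Stage wet mass = m₀ − payload = 79,100 − 5,430 = 73,670 kg.
Stage dry mass = ε × stage wet mass = 0.116 × 73,670 = 8,545.72 kg.
Burnout mass m_f = stage dry + payload = 8,545.72 + 5,430 = 13,975.72 kg.
Rocket equation: Δv = v_e · ln(79,100/13,975.72) = 2680.0 × ln(5.66) = 2680.0 × 1.7334 ≈ 4645 m/s.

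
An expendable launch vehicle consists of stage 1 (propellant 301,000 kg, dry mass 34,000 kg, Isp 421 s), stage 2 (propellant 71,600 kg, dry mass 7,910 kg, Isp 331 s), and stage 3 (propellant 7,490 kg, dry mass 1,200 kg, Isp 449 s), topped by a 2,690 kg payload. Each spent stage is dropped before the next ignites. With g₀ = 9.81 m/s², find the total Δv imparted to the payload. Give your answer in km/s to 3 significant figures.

Δv ≈ 14.8 km/s

Ignition mass of stage 1 = 301,000+34,000 + 71,600+7,910 + 7,490+1,200 + 2,690 = 425,890 kg.
Stage 1: m₀ = 425,890 kg, m_f = 425,890 − 301,000 = 124,890 kg; Δv = 421×9.81×ln(3.41) = 4130.0×1.2267 ≈ 5066 m/s.
Stage 2: m₀ = 90,890 kg, m_f = 90,890 − 71,600 = 19,290 kg; Δv = 331×9.81×ln(4.712) = 3247.1×1.5501 ≈ 5033 m/s.
Stage 3: m₀ = 11,380 kg, m_f = 11,380 − 7,490 = 3,890 kg; Δv = 449×9.81×ln(2.925) = 4404.7×1.0734 ≈ 4728 m/s.
Total Δv = 5066 + 5033 + 4728 = 14827 m/s.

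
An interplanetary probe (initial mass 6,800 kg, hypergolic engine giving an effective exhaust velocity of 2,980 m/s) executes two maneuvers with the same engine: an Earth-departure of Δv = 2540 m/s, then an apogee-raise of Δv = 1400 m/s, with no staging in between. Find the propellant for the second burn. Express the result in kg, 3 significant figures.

After the first burn: m = 6800 × exp(−2540/2980.0) = 6800 × 0.42641 = 2,899.59 kg.
After the second burn: m = 2,899.59 × exp(−1400/2980.0) = 2,899.59 × 0.62513 = 1,812.62 kg.
Second-burn propellant = 2,899.59 − 1,812.62 = 1,086.97 kg.

propellant for the second burn ≈ 1090 kg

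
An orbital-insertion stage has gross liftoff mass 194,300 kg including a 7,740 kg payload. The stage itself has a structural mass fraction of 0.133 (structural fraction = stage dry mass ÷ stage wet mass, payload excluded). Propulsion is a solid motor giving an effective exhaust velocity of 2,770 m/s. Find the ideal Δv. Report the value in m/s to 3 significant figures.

Stage wet mass = m₀ − payload = 194,300 − 7,740 = 186,560 kg.
Stage dry mass = ε × stage wet mass = 0.133 × 186,560 = 24,812.5 kg.
Burnout mass m_f = stage dry + payload = 24,812.5 + 7,740 = 32,552.5 kg.
Using Δv = v_e ln(m₀/m_f): Δv = v_e · ln(194,300/32,552.5) = 2770.0 × ln(5.969) = 2770.0 × 1.7865 ≈ 4949 m/s.

Δv ≈ 4950 m/s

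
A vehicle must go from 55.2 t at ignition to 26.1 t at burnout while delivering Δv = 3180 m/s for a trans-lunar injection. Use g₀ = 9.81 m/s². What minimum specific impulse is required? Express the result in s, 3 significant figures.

Isp ≈ 433 s

ln(m₀/m_f) = ln(55200/26100) = ln(2.115) = 0.7490.
Rocket equation: v_e = Δv / ln(m₀/m_f) = 3180 / 0.7490 = 4245.5 m/s.
Isp = v_e / g₀ = 4245.5 / 9.81 = 432.8 s.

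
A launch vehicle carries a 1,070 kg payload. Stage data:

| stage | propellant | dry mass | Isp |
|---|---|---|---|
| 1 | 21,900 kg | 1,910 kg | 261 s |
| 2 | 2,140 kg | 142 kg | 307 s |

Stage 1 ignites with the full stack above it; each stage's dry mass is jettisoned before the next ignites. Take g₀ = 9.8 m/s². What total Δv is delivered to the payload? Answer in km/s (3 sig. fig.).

Ignition mass of stage 1 = 21,900+1,910 + 2,140+142 + 1,070 = 27,162 kg.
Stage 1: m₀ = 27,162 kg, m_f = 27,162 − 21,900 = 5,262 kg; Δv = 261×9.8×ln(5.162) = 2557.8×1.6413 ≈ 4198 m/s.
Stage 2: m₀ = 3,352 kg, m_f = 3,352 − 2,140 = 1,212 kg; Δv = 307×9.8×ln(2.766) = 3008.6×1.0173 ≈ 3061 m/s.
Total Δv = 4198 + 3061 = 7259 m/s.

Δv ≈ 7.26 km/s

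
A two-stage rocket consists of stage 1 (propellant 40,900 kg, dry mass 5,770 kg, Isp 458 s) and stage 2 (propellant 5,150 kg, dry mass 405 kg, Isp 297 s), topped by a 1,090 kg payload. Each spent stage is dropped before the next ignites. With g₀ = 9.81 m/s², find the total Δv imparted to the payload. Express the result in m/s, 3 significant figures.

Ignition mass of stage 1 = 40,900+5,770 + 5,150+405 + 1,090 = 53,315 kg.
Stage 1: m₀ = 53,315 kg, m_f = 53,315 − 40,900 = 12,415 kg; Δv = 458×9.81×ln(4.294) = 4493.0×1.4573 ≈ 6548 m/s.
Stage 2: m₀ = 6,645 kg, m_f = 6,645 − 5,150 = 1,495 kg; Δv = 297×9.81×ln(4.445) = 2913.6×1.4917 ≈ 4346 m/s.
Total Δv = 6548 + 4346 = 10894 m/s.

Δv ≈ 10900 m/s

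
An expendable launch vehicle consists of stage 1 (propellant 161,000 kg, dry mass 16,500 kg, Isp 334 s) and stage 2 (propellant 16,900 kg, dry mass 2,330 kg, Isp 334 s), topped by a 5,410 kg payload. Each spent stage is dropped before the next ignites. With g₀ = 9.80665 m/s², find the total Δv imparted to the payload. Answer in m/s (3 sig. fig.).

Δv ≈ 9010 m/s

Ignition mass of stage 1 = 161,000+16,500 + 16,900+2,330 + 5,410 = 202,140 kg.
Stage 1: m₀ = 202,140 kg, m_f = 202,140 − 161,000 = 41,140 kg; Δv = 334×9.80665×ln(4.913) = 3275.4×1.5920 ≈ 5214 m/s.
Stage 2: m₀ = 24,640 kg, m_f = 24,640 − 16,900 = 7,740 kg; Δv = 334×9.80665×ln(3.183) = 3275.4×1.1580 ≈ 3793 m/s.
Total Δv = 5214 + 3793 = 9007 m/s.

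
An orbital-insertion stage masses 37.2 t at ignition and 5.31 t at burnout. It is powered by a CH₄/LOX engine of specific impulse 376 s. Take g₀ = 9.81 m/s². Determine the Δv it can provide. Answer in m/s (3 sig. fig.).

Δv ≈ 7180 m/s

v_e = Isp · g₀ = 376 × 9.81 = 3688.6 m/s.
Rocket equation: Δv = v_e · ln(m₀/m_f) = 3688.6 × ln(7.006) = 3688.6 × 1.9467 ≈ 7180.6 m/s.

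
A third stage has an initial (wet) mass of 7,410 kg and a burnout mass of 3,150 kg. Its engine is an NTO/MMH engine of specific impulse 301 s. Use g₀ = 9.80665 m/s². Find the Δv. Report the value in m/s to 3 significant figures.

Δv ≈ 2530 m/s

v_e = Isp · g₀ = 301 × 9.80665 = 2951.8 m/s.
By the Tsiolkovsky rocket equation, Δv = v_e · ln(m₀/m_f) = 2951.8 × ln(2.352) = 2951.8 × 0.8554 ≈ 2525.1 m/s.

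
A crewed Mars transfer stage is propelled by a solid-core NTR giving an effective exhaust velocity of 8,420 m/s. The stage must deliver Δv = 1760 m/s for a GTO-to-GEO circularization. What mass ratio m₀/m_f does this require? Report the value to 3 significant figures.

m₀/m_f = exp(Δv / v_e) = exp(1760 / 8420.0) = exp(0.2090) = 1.2325.

mass ratio ≈ 1.23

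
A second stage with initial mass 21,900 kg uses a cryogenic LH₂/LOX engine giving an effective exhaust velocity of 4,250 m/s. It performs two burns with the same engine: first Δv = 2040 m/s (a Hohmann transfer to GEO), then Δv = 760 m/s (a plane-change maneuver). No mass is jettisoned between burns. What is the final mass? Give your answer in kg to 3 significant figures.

final mass ≈ 11300 kg

After the first burn: m = 21900 × exp(−2040/4250.0) = 21900 × 0.61878 = 13,551.3 kg.
After the second burn: m = 13,551.3 × exp(−760/4250.0) = 13,551.3 × 0.83625 = 11,332.3 kg.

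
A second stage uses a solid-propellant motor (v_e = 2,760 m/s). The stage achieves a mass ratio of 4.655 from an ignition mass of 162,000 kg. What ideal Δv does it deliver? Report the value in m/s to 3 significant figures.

From the ideal rocket equation, Δv = v_e · ln(4.655) = 2760.0 × 1.5379 ≈ 4244.7 m/s.

Δv ≈ 4240 m/s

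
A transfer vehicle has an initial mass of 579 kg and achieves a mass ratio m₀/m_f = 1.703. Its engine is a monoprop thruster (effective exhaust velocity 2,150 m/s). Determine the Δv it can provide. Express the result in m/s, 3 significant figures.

From the ideal rocket equation, Δv = v_e · ln(1.703) = 2150.0 × 0.5324 ≈ 1144.6 m/s.

Δv ≈ 1140 m/s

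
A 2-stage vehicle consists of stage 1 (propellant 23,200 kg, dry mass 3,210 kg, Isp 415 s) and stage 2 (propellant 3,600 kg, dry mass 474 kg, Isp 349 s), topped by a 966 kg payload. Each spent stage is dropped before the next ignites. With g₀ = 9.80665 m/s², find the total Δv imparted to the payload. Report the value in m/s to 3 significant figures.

Ignition mass of stage 1 = 23,200+3,210 + 3,600+474 + 966 = 31,450 kg.
Stage 1: m₀ = 31,450 kg, m_f = 31,450 − 23,200 = 8,250 kg; Δv = 415×9.80665×ln(3.812) = 4069.8×1.3382 ≈ 5446 m/s.
Stage 2: m₀ = 5,040 kg, m_f = 5,040 − 3,600 = 1,440 kg; Δv = 349×9.80665×ln(3.5) = 3422.5×1.2528 ≈ 4288 m/s.
Total Δv = 5446 + 4288 = 9734 m/s.

Δv ≈ 9730 m/s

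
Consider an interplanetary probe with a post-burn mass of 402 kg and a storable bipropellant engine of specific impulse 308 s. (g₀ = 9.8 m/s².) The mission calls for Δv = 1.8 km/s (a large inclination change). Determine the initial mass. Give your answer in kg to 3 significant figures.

initial mass ≈ 730 kg

v_e = Isp · g₀ = 308 × 9.8 = 3018.4 m/s.
m₀/m_f = exp(Δv / v_e) = exp(1800 / 3018.4) = exp(0.5963) = 1.8155.
m₀ = m_f × 1.8155 = 402 × 1.8155 = 729.831 kg.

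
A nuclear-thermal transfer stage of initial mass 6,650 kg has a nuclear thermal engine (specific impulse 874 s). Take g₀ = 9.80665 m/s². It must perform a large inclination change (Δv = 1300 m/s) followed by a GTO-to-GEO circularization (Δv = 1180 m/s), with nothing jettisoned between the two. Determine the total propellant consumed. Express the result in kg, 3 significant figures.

total propellant consumed ≈ 1670 kg

v_e = Isp · g₀ = 874 × 9.80665 = 8571.0 m/s.
After the first burn: m = 6650 × exp(−1300/8571.0) = 6650 × 0.85927 = 5,714.15 kg.
After the second burn: m = 5,714.15 × exp(−1180/8571.0) = 5,714.15 × 0.87138 = 4,979.2 kg.
Total propellant = m₀ − m_final = 6650 − 4,979.2 = 1,670.8 kg.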